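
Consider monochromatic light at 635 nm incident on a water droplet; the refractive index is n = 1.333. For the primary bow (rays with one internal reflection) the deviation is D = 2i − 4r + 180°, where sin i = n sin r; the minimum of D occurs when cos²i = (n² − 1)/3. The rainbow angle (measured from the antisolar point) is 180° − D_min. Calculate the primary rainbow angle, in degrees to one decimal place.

cos²i = (1.77689 − 1)/3 = 0.25896; i = arccos(0.50888) = 59.410°.
sin r = sin 59.410°/1.333 = 0.64579; r = 40.225°.
D_min = 2·59.410° − 4·40.225° + 180° = 137.922°.
Rainbow angle = 180° − D_min = 42.078°.

42.1°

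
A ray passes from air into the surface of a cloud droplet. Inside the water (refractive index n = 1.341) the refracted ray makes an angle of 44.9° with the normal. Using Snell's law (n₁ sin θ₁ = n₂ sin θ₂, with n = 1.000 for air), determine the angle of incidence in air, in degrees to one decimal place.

Snell: sin θ_i = n · sin θ_r = 1.341 × sin 44.9° = 1.341 × 0.7059 = 0.9466.
θ_i = arcsin(0.9466) = 71.19°.

71.2°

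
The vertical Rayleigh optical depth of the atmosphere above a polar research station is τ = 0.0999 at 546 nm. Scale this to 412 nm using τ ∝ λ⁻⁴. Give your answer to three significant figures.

τ(412 nm) = τ(546 nm) × (546/412)⁴ = 0.0999 × (1.3252)⁴ = 0.0999 × 3.0845 = 0.3081.

0.308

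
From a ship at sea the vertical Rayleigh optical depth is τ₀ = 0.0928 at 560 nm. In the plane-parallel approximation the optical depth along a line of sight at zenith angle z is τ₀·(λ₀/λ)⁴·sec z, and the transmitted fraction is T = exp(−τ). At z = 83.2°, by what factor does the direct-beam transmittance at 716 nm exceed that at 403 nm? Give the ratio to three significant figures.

13.9

Airmass: sec 83.2° = 8.4457.
τ(716 nm) = 0.0928 × (560/716)⁴ × 8.4457 = 0.0928 × 0.3742 × 8.4457 = 0.2933.
τ(403 nm) = 0.0928 × (560/403)⁴ × 8.4457 = 0.0928 × 3.7285 × 8.4457 = 2.9222.
T(716)/T(403) = exp(τ_B − τ_A) = exp(2.6289) = 13.8591.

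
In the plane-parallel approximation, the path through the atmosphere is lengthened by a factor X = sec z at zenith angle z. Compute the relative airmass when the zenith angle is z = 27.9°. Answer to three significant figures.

1.13

X = sec z = 1/cos 27.9° = 1/0.8838 = 1.1315.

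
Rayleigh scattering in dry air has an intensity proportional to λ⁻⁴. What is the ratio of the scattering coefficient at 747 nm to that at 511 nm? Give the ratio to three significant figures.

Rayleigh scattering ∝ λ⁻⁴, so the ratio of coefficients is the inverse fourth power of the wavelength ratio.
σ(747)/σ(511) = (511/747)⁴ = (0.6841)⁴ = 0.219.

0.219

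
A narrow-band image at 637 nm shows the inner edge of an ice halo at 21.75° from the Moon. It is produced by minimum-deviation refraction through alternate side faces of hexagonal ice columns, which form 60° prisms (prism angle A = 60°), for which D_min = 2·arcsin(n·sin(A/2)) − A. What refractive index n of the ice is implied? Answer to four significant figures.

Rearranging: n = sin((D_min + A)/2) / sin(A/2).
(D_min + A)/2 = (21.75° + 60°)/2 = 40.875°.
n = sin 40.875° / sin 30° = 0.6544 / 0.5000 = 1.3088.

1.309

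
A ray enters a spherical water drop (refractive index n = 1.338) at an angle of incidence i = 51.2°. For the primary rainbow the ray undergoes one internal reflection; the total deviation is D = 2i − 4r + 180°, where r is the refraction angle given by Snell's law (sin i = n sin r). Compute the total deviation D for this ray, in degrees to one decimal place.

sin r = sin 51.2° / 1.338 = 0.7793/1.338 = 0.5825; r = 35.62°.
D = 2·51.2° − 4·35.62° + 180° = 102.40° − 142.50° + 180° = 139.90°.

139.9°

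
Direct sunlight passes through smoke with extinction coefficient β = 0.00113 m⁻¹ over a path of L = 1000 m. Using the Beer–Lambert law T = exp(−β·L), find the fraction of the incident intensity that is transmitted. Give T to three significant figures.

τ = β·L = 0.00113 × 1000 = 1.1300.
T = exp(−1.1300) = 0.3230.

0.323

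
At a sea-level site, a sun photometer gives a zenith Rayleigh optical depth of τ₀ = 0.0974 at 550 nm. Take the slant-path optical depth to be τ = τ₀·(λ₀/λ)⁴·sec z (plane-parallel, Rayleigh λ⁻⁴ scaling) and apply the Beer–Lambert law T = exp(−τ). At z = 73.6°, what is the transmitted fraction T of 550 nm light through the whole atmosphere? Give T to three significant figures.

sec 73.6° = 3.5418.
τ = 0.0974 × (550/550)⁴ × 3.5418 = 0.0974 × 1.0000 × 3.5418 = 0.3450.
T = exp(−0.3450) = 0.7082.

0.708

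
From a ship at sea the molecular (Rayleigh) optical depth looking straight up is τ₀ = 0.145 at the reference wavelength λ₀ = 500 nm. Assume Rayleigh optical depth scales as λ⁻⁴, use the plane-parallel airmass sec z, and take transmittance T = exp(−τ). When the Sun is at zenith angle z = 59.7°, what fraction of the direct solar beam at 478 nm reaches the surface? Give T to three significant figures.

sec 59.7° = 1.9821.
τ = 0.145 × (500/478)⁴ × 1.9821 = 0.145 × 1.1972 × 1.9821 = 0.3441.
T = exp(−0.3441) = 0.7089.

0.709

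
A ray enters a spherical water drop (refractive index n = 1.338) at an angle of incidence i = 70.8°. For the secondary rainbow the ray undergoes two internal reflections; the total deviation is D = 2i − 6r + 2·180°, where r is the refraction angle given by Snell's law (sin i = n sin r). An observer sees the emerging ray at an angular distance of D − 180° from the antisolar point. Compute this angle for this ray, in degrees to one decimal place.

sin r = sin 70.8° / 1.338 = 0.9444/1.338 = 0.7058; r = 44.90°.
D = 2·70.8° − 6·44.90° + 2·180° = 141.60° − 269.37° + 360° = 232.23°.
Angle from antisolar point = D − 180° = 52.23°.

52.2°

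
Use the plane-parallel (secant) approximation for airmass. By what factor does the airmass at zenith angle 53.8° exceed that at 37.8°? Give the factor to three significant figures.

X(53.8°)/X(37.8°) = sec 53.8° / sec 37.8° = cos 37.8° / cos 53.8° = 0.7902/0.5906 = 1.3379.

1.34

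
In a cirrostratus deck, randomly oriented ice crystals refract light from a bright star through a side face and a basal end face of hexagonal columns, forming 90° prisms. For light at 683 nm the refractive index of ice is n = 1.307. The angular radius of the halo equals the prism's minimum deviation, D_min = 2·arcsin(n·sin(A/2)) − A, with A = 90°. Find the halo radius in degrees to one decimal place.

45.1°

n·sin(A/2) = 1.307 × sin 45° = 1.307 × 0.7071 = 0.9242.
D_min = 2·arcsin(0.9242) − 90° = 2 × 67.546° − 90° = 45.093°.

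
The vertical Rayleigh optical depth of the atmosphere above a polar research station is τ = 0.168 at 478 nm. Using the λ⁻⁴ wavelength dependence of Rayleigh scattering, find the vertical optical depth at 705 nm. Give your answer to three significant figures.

0.0355

τ(705 nm) = τ(478 nm) × (478/705)⁴ = 0.168 × (0.6780)⁴ = 0.168 × 0.2113 = 0.0355.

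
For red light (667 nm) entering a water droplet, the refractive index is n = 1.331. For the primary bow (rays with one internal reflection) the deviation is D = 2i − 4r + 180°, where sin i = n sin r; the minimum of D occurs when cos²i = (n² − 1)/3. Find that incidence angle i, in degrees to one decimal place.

59.5°

cos²i = (1.331² − 1)/3 = (1.77156 − 1)/3 = 0.25719.
cos i = 0.50714, so i = 59.527°.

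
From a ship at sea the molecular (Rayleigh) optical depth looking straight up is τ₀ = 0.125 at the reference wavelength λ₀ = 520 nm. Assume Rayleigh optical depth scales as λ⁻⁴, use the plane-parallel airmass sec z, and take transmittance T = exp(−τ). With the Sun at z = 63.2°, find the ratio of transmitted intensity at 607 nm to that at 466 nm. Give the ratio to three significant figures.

Airmass: sec 63.2° = 2.2179.
τ(607 nm) = 0.125 × (520/607)⁴ × 2.2179 = 0.125 × 0.5386 × 2.2179 = 0.1493.
τ(466 nm) = 0.125 × (520/466)⁴ × 2.2179 = 0.125 × 1.5505 × 2.2179 = 0.4299.
T(607)/T(466) = exp(τ_B − τ_A) = exp(0.2805) = 1.3238.

1.32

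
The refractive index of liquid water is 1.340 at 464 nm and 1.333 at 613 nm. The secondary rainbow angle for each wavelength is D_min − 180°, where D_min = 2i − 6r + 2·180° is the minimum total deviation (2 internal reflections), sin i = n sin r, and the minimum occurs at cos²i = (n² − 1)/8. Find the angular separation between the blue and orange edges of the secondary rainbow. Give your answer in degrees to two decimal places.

At 464 nm (n = 1.340): cos²i = 0.09945 → i = 71.618°, r = 45.088°, D_min = 232.709°, rainbow angle = 52.709°.
At 613 nm (n = 1.333): cos²i = 0.09711 → i = 71.843°, r = 45.466°, D_min = 230.891°, rainbow angle = 50.891°.
Angular width = |52.709° − 50.891°| = 1.818°.

1.82°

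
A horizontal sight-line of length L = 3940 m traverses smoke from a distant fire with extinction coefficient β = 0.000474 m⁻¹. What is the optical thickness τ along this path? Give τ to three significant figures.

τ = β·L = 0.000474 × 3940 = 1.8676.

1.87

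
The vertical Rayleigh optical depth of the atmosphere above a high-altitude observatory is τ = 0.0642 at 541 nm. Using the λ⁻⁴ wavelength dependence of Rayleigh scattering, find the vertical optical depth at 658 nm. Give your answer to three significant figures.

0.0293

τ(658 nm) = τ(541 nm) × (541/658)⁴ = 0.0642 × (0.8222)⁴ = 0.0642 × 0.4570 = 0.0293.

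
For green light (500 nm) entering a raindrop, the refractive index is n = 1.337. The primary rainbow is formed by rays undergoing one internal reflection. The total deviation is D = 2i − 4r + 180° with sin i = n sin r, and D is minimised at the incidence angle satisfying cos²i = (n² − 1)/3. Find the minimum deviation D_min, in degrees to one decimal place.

138.5°

cos²i = (1.78757 − 1)/3 = 0.26252; i = arccos(0.51237) = 59.178°.
sin r = sin 59.178°/1.337 = 0.64231; r = 39.964°.
D_min = 2·59.178° − 4·39.964° + 180° = 138.500°.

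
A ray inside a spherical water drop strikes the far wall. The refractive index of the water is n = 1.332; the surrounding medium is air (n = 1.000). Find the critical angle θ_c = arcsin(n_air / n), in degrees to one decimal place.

48.7°

sin θ_c = n_air / n = 1.000 / 1.332 = 0.7508.
θ_c = arcsin(0.7508) = 48.66°.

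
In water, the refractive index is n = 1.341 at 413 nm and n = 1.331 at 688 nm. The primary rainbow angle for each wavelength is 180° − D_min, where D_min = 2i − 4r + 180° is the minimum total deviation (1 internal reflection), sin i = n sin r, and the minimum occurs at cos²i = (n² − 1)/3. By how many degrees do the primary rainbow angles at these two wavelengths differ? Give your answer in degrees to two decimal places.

At 413 nm (n = 1.341): cos²i = 0.26609 → i = 58.946°, r = 39.705°, D_min = 139.071°, rainbow angle = 40.929°.
At 688 nm (n = 1.331): cos²i = 0.25719 → i = 59.527°, r = 40.356°, D_min = 137.630°, rainbow angle = 42.370°.
Angular width = |40.929° − 42.370°| = 1.441°.

1.44°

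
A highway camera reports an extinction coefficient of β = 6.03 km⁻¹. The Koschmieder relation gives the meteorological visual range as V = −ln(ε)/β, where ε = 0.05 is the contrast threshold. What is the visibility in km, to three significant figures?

0.497 km

V = −ln(0.05) / 6.03 = 2.996 / 6.03 = 0.4968 km.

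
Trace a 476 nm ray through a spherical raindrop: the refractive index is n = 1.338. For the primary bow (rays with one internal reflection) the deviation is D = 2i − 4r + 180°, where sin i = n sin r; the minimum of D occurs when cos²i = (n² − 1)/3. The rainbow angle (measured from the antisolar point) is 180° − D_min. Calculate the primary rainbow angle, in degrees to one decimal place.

41.4°

cos²i = (1.79024 − 1)/3 = 0.26341; i = arccos(0.51324) = 59.120°.
sin r = sin 59.120°/1.338 = 0.64144; r = 39.899°.
D_min = 2·59.120° − 4·39.899° + 180° = 138.643°.
Rainbow angle = 180° − D_min = 41.357°.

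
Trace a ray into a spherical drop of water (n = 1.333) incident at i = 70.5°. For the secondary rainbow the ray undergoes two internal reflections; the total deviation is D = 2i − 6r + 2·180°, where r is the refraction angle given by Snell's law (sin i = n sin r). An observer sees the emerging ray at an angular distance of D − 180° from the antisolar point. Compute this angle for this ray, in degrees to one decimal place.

sin r = sin 70.5° / 1.333 = 0.9426/1.333 = 0.7072; r = 45.00°.
D = 2·70.5° − 6·45.00° + 2·180° = 141.00° − 270.02° + 360° = 230.98°.
Angle from antisolar point = D − 180° = 50.98°.

51.0°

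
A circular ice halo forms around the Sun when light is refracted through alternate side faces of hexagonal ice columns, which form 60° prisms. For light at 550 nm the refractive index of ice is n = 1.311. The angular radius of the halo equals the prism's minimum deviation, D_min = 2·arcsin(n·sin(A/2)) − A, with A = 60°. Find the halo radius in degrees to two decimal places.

21.92°

n·sin(A/2) = 1.311 × sin 30° = 1.311 × 0.5000 = 0.6555.
D_min = 2·arcsin(0.6555) − 60° = 2 × 40.958° − 60° = 21.915°.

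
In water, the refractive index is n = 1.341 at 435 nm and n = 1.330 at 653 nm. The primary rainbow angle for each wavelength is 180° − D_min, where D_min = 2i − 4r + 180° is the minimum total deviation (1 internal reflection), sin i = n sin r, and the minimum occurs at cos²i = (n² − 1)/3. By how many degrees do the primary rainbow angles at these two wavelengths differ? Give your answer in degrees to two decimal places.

At 435 nm (n = 1.341): cos²i = 0.26609 → i = 58.946°, r = 39.705°, D_min = 139.071°, rainbow angle = 40.929°.
At 653 nm (n = 1.330): cos²i = 0.25630 → i = 59.585°, r = 40.422°, D_min = 137.484°, rainbow angle = 42.516°.
Angular width = |40.929° − 42.516°| = 1.588°.

1.59°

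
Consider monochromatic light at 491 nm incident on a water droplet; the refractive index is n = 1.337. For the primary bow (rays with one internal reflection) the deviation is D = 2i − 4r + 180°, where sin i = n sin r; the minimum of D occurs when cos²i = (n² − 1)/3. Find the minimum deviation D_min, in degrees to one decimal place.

138.5°

cos²i = (1.78757 − 1)/3 = 0.26252; i = arccos(0.51237) = 59.178°.
sin r = sin 59.178°/1.337 = 0.64231; r = 39.964°.
D_min = 2·59.178° − 4·39.964° + 180° = 138.500°.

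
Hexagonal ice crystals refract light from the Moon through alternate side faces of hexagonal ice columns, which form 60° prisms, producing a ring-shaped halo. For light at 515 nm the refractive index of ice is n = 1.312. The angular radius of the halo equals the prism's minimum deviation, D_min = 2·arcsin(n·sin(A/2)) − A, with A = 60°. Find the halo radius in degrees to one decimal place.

n·sin(A/2) = 1.312 × sin 30° = 1.312 × 0.5000 = 0.6560.
D_min = 2·arcsin(0.6560) − 60° = 2 × 40.996° − 60° = 21.991°.

22.0°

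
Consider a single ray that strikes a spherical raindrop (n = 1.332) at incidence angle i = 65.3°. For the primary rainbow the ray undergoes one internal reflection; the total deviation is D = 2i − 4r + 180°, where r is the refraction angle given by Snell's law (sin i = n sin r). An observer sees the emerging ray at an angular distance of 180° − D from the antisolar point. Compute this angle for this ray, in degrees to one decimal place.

sin r = sin 65.3° / 1.332 = 0.9085/1.332 = 0.6821; r = 43.01°.
D = 2·65.3° − 4·43.01° + 180° = 130.60° − 172.02° + 180° = 138.58°.
Angle from antisolar point = 180° − D = 41.42°.

41.4°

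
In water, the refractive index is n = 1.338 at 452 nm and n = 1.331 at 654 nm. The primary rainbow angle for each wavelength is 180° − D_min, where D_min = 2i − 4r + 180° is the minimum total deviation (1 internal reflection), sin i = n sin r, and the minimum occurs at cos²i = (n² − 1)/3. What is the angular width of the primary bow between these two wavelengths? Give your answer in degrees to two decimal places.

1.01°

At 452 nm (n = 1.338): cos²i = 0.26341 → i = 59.120°, r = 39.899°, D_min = 138.643°, rainbow angle = 41.357°.
At 654 nm (n = 1.331): cos²i = 0.25719 → i = 59.527°, r = 40.356°, D_min = 137.630°, rainbow angle = 42.370°.
Angular width = |41.357° − 42.370°| = 1.013°.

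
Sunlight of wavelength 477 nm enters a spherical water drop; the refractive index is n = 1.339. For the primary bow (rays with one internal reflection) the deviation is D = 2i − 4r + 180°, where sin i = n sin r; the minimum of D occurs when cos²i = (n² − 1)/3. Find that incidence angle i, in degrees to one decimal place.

cos²i = (1.339² − 1)/3 = (1.79292 − 1)/3 = 0.26431.
cos i = 0.51411, so i = 59.062°.

59.1°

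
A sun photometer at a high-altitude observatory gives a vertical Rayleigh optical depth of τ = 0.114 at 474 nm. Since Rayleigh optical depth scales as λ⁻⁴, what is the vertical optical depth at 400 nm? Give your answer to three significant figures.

0.225

τ(400 nm) = τ(474 nm) × (474/400)⁴ = 0.114 × (1.1850)⁴ = 0.114 × 1.9718 = 0.2248.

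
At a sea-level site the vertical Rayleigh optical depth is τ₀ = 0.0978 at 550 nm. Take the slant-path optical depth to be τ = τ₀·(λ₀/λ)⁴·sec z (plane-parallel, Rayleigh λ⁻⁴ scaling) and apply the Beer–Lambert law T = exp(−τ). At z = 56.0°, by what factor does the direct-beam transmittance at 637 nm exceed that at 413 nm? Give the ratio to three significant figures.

1.57

Airmass: sec 56.0° = 1.7883.
τ(637 nm) = 0.0978 × (550/637)⁴ × 1.7883 = 0.0978 × 0.5558 × 1.7883 = 0.0972.
τ(413 nm) = 0.0978 × (550/413)⁴ × 1.7883 = 0.0978 × 3.1452 × 1.7883 = 0.5501.
T(637)/T(413) = exp(τ_B − τ_A) = exp(0.4529) = 1.5728.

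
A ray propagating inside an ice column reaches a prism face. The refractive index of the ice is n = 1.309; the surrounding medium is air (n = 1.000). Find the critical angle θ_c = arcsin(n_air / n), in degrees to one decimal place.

49.8°

sin θ_c = n_air / n = 1.000 / 1.309 = 0.7639.
θ_c = arcsin(0.7639) = 49.81°.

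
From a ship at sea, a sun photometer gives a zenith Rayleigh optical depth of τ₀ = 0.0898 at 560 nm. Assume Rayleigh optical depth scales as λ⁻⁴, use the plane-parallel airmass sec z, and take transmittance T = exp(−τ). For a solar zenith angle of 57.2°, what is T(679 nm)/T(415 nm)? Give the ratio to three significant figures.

Airmass: sec 57.2° = 1.8460.
τ(679 nm) = 0.0898 × (560/679)⁴ × 1.8460 = 0.0898 × 0.4627 × 1.8460 = 0.0767.
τ(415 nm) = 0.0898 × (560/415)⁴ × 1.8460 = 0.0898 × 3.3156 × 1.8460 = 0.5496.
T(679)/T(415) = exp(τ_B − τ_A) = exp(0.4729) = 1.6047.

1.60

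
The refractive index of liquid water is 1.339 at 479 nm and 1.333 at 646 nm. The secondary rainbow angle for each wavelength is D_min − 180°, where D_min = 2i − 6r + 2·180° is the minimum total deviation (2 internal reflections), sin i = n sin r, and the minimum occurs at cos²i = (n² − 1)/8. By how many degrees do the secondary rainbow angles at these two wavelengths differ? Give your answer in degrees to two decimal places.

At 479 nm (n = 1.339): cos²i = 0.09912 → i = 71.650°, r = 45.141°, D_min = 232.451°, rainbow angle = 52.451°.
At 646 nm (n = 1.333): cos²i = 0.09711 → i = 71.843°, r = 45.466°, D_min = 230.891°, rainbow angle = 50.891°.
Angular width = |52.451° − 50.891°| = 1.560°.

1.56°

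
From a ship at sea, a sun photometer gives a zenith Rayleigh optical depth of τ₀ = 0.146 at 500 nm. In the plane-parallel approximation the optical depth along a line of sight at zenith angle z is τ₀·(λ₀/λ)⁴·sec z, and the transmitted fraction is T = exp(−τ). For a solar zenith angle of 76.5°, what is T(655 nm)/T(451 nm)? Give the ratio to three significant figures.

Airmass: sec 76.5° = 4.2837.
τ(655 nm) = 0.146 × (500/655)⁴ × 4.2837 = 0.146 × 0.3396 × 4.2837 = 0.2124.
τ(451 nm) = 0.146 × (500/451)⁴ × 4.2837 = 0.146 × 1.5107 × 4.2837 = 0.9448.
T(655)/T(451) = exp(τ_B − τ_A) = exp(0.7324) = 2.0801.

2.08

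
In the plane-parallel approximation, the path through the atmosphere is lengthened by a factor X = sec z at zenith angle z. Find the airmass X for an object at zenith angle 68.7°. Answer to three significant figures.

2.75

X = sec z = 1/cos 68.7° = 1/0.3633 = 2.7529.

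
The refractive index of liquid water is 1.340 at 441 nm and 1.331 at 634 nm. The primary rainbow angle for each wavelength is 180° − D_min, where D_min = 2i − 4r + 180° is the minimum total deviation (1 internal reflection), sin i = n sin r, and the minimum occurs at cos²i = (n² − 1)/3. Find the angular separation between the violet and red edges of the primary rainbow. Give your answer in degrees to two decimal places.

At 441 nm (n = 1.340): cos²i = 0.26520 → i = 59.004°, r = 39.770°, D_min = 138.929°, rainbow angle = 41.071°.
At 634 nm (n = 1.331): cos²i = 0.25719 → i = 59.527°, r = 40.356°, D_min = 137.630°, rainbow angle = 42.370°.
Angular width = |41.071° − 42.370°| = 1.299°.

1.30°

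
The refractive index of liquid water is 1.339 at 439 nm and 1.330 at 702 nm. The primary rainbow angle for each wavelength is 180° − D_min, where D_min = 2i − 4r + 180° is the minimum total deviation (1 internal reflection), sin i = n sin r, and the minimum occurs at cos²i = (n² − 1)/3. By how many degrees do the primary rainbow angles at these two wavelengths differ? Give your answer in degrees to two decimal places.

At 439 nm (n = 1.339): cos²i = 0.26431 → i = 59.062°, r = 39.834°, D_min = 138.786°, rainbow angle = 41.214°.
At 702 nm (n = 1.330): cos²i = 0.25630 → i = 59.585°, r = 40.422°, D_min = 137.484°, rainbow angle = 42.516°.
Angular width = |41.214° − 42.516°| = 1.303°.

1.30°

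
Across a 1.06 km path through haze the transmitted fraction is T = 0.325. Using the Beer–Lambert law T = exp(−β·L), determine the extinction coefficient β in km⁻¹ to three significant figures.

Beer–Lambert: T = exp(−βL) ⇒ β = −ln(T)/L = −ln(0.325)/1.06 = 1.1239/1.06 = 1.06 km⁻¹.

1.06 km⁻¹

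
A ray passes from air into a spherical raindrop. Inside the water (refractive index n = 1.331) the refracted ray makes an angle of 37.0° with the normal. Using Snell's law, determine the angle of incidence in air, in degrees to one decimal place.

Snell: sin θ_i = n · sin θ_r = 1.331 × sin 37.0° = 1.331 × 0.6018 = 0.8010.
θ_i = arcsin(0.8010) = 53.23°.

53.2°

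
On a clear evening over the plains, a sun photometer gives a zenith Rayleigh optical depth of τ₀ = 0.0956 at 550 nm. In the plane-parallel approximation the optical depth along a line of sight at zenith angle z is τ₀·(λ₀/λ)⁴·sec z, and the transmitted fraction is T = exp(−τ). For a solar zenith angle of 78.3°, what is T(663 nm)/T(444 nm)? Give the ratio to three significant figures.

Airmass: sec 78.3° = 4.9313.
τ(663 nm) = 0.0956 × (550/663)⁴ × 4.9313 = 0.0956 × 0.4736 × 4.9313 = 0.2233.
τ(444 nm) = 0.0956 × (550/444)⁴ × 4.9313 = 0.0956 × 2.3546 × 4.9313 = 1.1100.
T(663)/T(444) = exp(τ_B − τ_A) = exp(0.8868) = 2.4273.

2.43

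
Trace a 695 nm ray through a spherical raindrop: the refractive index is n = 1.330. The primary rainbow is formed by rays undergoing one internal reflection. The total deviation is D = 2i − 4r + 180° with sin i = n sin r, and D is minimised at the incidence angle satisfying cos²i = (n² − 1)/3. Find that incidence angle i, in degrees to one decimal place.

59.6°

cos²i = (1.330² − 1)/3 = (1.76890 − 1)/3 = 0.25630.
cos i = 0.50626, so i = 59.585°.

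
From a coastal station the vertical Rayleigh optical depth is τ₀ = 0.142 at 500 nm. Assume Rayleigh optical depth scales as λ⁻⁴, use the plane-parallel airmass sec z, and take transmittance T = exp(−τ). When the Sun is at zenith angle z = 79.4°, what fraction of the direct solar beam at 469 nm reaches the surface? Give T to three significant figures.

sec 79.4° = 5.4362.
τ = 0.142 × (500/469)⁴ × 5.4362 = 0.142 × 1.2918 × 5.4362 = 0.9972.
T = exp(−0.9972) = 0.3689.

0.369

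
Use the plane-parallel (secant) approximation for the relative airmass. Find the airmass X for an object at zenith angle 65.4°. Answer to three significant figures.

X = sec z = 1/cos 65.4° = 1/0.4163 = 2.4022.

2.40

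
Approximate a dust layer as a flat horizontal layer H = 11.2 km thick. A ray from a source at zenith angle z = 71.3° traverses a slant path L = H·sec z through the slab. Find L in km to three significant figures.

34.9 km

sec z = 1/cos 71.3° = 3.1190.
L = 11.2 × 3.1190 = 34.933 km.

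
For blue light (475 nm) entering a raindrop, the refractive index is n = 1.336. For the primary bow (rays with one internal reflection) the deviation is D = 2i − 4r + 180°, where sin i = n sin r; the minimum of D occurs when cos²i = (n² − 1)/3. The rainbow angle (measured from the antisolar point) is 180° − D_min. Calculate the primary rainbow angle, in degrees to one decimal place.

41.6°

cos²i = (1.78490 − 1)/3 = 0.26163; i = arccos(0.51150) = 59.236°.
sin r = sin 59.236°/1.336 = 0.64318; r = 40.029°.
D_min = 2·59.236° − 4·40.029° + 180° = 138.356°.
Rainbow angle = 180° − D_min = 41.644°.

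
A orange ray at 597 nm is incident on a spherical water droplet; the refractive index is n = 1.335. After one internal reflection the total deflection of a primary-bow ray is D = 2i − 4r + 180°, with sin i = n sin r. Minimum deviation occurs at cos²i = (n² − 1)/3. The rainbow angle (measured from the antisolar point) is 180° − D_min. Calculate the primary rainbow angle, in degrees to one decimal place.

cos²i = (1.78222 − 1)/3 = 0.26074; i = arccos(0.51063) = 59.294°.
sin r = sin 59.294°/1.335 = 0.64405; r = 40.094°.
D_min = 2·59.294° − 4·40.094° + 180° = 138.212°.
Rainbow angle = 180° − D_min = 41.788°.

41.8°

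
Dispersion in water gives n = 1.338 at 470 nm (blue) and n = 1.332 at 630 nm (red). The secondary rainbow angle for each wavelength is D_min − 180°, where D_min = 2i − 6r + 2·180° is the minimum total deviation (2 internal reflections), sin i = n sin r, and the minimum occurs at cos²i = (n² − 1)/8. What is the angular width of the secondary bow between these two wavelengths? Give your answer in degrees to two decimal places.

At 470 nm (n = 1.338): cos²i = 0.09878 → i = 71.682°, r = 45.195°, D_min = 232.193°, rainbow angle = 52.193°.
At 630 nm (n = 1.332): cos²i = 0.09678 → i = 71.875°, r = 45.520°, D_min = 230.628°, rainbow angle = 50.628°.
Angular width = |52.193° − 50.628°| = 1.564°.

1.56°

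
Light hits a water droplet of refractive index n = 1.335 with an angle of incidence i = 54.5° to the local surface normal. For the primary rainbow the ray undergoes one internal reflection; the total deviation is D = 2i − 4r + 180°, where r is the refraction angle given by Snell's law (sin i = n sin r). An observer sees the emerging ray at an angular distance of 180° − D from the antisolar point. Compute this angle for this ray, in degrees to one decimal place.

41.3°

sin r = sin 54.5° / 1.335 = 0.8141/1.335 = 0.6098; r = 37.58°.
D = 2·54.5° − 4·37.58° + 180° = 109.00° − 150.31° + 180° = 138.69°.
Angle from antisolar point = 180° − D = 41.31°.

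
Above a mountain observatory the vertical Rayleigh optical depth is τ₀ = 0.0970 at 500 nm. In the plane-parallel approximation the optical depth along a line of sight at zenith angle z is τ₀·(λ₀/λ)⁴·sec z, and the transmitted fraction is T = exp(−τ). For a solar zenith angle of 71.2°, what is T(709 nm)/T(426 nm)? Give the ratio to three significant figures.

1.64

Airmass: sec 71.2° = 3.1030.
τ(709 nm) = 0.0970 × (500/709)⁴ × 3.1030 = 0.0970 × 0.2473 × 3.1030 = 0.0744.
τ(426 nm) = 0.0970 × (500/426)⁴ × 3.1030 = 0.0970 × 1.8978 × 3.1030 = 0.5712.
T(709)/T(426) = exp(τ_B − τ_A) = exp(0.4968) = 1.6434.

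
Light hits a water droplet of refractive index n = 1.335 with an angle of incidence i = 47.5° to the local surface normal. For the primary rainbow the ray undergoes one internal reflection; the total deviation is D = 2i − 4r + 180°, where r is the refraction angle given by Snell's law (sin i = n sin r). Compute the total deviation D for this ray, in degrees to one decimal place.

140.9°

sin r = sin 47.5° / 1.335 = 0.7373/1.335 = 0.5523; r = 33.52°.
D = 2·47.5° − 4·33.52° + 180° = 95.00° − 134.09° + 180° = 140.91°.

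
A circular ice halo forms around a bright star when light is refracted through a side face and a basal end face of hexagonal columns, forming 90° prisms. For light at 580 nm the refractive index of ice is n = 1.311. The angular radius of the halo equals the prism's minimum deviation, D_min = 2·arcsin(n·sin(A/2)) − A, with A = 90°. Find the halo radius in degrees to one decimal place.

n·sin(A/2) = 1.311 × sin 45° = 1.311 × 0.7071 = 0.9270.
D_min = 2·arcsin(0.9270) − 90° = 2 × 67.974° − 90° = 45.949°.

45.9°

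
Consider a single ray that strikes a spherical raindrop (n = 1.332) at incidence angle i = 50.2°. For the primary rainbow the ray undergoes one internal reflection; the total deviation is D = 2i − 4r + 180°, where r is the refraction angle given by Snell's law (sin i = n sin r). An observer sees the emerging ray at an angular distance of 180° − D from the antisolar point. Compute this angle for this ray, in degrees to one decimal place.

40.5°

sin r = sin 50.2° / 1.332 = 0.7683/1.332 = 0.5768; r = 35.23°.
D = 2·50.2° − 4·35.23° + 180° = 100.40° − 140.90° + 180° = 139.50°.
Angle from antisolar point = 180° − D = 40.50°.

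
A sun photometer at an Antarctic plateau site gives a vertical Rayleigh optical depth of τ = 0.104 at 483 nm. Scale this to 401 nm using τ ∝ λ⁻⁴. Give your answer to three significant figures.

0.219

τ(401 nm) = τ(483 nm) × (483/401)⁴ = 0.104 × (1.2045)⁴ = 0.104 × 2.1048 = 0.2189.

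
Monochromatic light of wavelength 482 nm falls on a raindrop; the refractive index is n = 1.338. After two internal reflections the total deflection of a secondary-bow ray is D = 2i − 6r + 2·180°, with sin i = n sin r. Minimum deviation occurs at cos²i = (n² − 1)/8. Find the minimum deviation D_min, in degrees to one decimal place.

cos²i = (1.79024 − 1)/8 = 0.09878; i = arccos(0.31429) = 71.682°.
sin r = sin 71.682°/1.338 = 0.70951; r = 45.195°.
D_min = 2·71.682° − 6·45.195° + 360° = 232.193°.

232.2°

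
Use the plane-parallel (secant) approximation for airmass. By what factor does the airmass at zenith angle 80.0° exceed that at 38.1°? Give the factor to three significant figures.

X(80.0°)/X(38.1°) = sec 80.0° / sec 38.1° = cos 38.1° / cos 80.0° = 0.7869/0.1736 = 4.5318.

4.53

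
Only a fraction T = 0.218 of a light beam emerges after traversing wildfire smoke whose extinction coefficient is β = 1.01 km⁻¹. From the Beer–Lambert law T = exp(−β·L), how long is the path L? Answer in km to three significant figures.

Beer–Lambert: T = exp(−βL) ⇒ L = −ln(T)/β = −ln(0.218)/1.01 = 1.5233/1.01 = 1.508 km.

1.51 km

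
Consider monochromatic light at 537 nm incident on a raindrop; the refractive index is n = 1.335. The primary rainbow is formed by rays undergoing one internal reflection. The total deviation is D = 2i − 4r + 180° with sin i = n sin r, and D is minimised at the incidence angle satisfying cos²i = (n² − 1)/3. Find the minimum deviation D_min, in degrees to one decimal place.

138.2°

cos²i = (1.78222 − 1)/3 = 0.26074; i = arccos(0.51063) = 59.294°.
sin r = sin 59.294°/1.335 = 0.64405; r = 40.094°.
D_min = 2·59.294° − 4·40.094° + 180° = 138.212°.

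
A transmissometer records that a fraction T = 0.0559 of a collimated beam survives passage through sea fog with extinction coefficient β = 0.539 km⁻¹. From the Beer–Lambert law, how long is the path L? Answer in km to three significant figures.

Beer–Lambert: T = exp(−βL) ⇒ L = −ln(T)/β = −ln(0.0559)/0.539 = 2.8842/0.539 = 5.351 km.

5.35 km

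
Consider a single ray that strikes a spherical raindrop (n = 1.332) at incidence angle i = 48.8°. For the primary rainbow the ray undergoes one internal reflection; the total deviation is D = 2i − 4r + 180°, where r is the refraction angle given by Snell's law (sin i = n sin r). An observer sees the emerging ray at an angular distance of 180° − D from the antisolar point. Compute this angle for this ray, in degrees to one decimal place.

40.0°

sin r = sin 48.8° / 1.332 = 0.7524/1.332 = 0.5649; r = 34.39°.
D = 2·48.8° − 4·34.39° + 180° = 97.60° − 137.57° + 180° = 140.03°.
Angle from antisolar point = 180° − D = 39.97°.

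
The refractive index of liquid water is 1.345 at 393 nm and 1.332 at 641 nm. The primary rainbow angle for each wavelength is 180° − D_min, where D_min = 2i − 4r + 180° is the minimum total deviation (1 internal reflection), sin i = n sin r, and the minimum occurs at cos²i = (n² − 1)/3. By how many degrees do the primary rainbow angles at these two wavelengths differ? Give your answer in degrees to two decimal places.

At 393 nm (n = 1.345): cos²i = 0.26967 → i = 58.715°, r = 39.448°, D_min = 139.635°, rainbow angle = 40.365°.
At 641 nm (n = 1.332): cos²i = 0.25807 → i = 59.469°, r = 40.290°, D_min = 137.776°, rainbow angle = 42.224°.
Angular width = |40.365° − 42.224°| = 1.859°.

1.86°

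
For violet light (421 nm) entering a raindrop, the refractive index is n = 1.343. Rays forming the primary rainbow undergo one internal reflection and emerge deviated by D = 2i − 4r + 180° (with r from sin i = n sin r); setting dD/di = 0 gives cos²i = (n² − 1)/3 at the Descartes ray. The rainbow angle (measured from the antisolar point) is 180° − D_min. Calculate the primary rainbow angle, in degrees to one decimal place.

40.6°

cos²i = (1.80365 − 1)/3 = 0.26788; i = arccos(0.51757) = 58.830°.
sin r = sin 58.830°/1.343 = 0.63711; r = 39.577°.
D_min = 2·58.830° − 4·39.577° + 180° = 139.354°.
Rainbow angle = 180° − D_min = 40.646°.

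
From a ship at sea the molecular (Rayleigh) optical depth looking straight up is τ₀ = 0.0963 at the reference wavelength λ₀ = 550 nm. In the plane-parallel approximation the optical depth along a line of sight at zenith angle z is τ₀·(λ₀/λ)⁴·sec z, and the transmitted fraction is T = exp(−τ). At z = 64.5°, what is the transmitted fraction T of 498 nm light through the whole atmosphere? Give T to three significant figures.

sec 64.5° = 2.3228.
τ = 0.0963 × (550/498)⁴ × 2.3228 = 0.0963 × 1.4878 × 2.3228 = 0.3328.
T = exp(−0.3328) = 0.7169.

0.717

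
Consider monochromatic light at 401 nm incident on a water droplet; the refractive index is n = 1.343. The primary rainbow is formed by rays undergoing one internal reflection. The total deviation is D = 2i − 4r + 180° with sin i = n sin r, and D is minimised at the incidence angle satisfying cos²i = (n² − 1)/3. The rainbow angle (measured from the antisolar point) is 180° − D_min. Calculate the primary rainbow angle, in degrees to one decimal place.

40.6°

cos²i = (1.80365 − 1)/3 = 0.26788; i = arccos(0.51757) = 58.830°.
sin r = sin 58.830°/1.343 = 0.63711; r = 39.577°.
D_min = 2·58.830° − 4·39.577° + 180° = 139.354°.
Rainbow angle = 180° − D_min = 40.646°.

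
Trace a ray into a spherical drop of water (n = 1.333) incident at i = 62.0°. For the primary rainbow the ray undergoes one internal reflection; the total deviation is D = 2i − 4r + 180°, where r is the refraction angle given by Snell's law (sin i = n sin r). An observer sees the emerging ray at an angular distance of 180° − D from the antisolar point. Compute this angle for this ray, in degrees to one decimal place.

41.9°

sin r = sin 62.0° / 1.333 = 0.8829/1.333 = 0.6624; r = 41.48°.
D = 2·62.0° − 4·41.48° + 180° = 124.00° − 165.93° + 180° = 138.07°.
Angle from antisolar point = 180° − D = 41.93°.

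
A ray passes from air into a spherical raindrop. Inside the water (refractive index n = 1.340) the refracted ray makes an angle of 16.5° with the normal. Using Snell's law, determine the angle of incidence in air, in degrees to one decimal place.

22.4°

Snell: sin θ_i = n · sin θ_r = 1.340 × sin 16.5° = 1.340 × 0.2840 = 0.3806.
θ_i = arcsin(0.3806) = 22.37°.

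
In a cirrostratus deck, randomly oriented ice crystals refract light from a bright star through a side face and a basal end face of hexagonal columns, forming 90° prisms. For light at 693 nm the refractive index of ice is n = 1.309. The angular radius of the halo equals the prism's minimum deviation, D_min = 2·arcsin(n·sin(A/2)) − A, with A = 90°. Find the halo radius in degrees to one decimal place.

45.5°

n·sin(A/2) = 1.309 × sin 45° = 1.309 × 0.7071 = 0.9256.
D_min = 2·arcsin(0.9256) − 90° = 2 × 67.759° − 90° = 45.519°.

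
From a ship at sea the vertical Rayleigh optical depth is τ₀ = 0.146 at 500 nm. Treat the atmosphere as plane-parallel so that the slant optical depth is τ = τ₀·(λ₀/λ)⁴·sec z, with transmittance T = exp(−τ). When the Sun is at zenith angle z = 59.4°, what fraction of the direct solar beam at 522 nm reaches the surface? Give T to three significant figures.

sec 59.4° = 1.9645.
τ = 0.146 × (500/522)⁴ × 1.9645 = 0.146 × 0.8418 × 1.9645 = 0.2414.
T = exp(−0.2414) = 0.7855.

0.786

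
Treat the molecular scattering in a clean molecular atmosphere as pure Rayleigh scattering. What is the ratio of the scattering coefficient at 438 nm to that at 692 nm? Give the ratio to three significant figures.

Rayleigh scattering ∝ λ⁻⁴, so the ratio of coefficients is the inverse fourth power of the wavelength ratio.
σ(438)/σ(692) = (692/438)⁴ = (1.5799)⁴ = 6.231.

6.23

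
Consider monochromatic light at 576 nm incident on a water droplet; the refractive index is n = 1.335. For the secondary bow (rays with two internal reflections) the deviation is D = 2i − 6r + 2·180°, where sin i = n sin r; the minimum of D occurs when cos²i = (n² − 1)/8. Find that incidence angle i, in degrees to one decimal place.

cos²i = (1.335² − 1)/8 = (1.78222 − 1)/8 = 0.09778.
cos i = 0.31269, so i = 71.778°.

71.8°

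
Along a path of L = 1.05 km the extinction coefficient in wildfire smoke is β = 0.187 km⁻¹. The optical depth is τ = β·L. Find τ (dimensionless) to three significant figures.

τ = β·L = 0.187 × 1.05 = 0.1963.

0.196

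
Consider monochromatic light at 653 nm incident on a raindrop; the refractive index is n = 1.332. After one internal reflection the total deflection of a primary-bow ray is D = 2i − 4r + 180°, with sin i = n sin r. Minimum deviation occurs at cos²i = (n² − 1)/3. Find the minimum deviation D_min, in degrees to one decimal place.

137.8°

cos²i = (1.77422 − 1)/3 = 0.25807; i = arccos(0.50801) = 59.469°.
sin r = sin 59.469°/1.332 = 0.64666; r = 40.290°.
D_min = 2·59.469° − 4·40.290° + 180° = 137.776°.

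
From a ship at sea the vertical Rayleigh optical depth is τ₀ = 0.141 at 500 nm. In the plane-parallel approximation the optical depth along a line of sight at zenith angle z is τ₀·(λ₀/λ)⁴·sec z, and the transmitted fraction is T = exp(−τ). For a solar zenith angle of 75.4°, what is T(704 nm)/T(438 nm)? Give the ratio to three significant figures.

Airmass: sec 75.4° = 3.9672.
τ(704 nm) = 0.141 × (500/704)⁴ × 3.9672 = 0.141 × 0.2544 × 3.9672 = 0.1423.
τ(438 nm) = 0.141 × (500/438)⁴ × 3.9672 = 0.141 × 1.6982 × 3.9672 = 0.9499.
T(704)/T(438) = exp(τ_B − τ_A) = exp(0.8076) = 2.2425.

2.24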